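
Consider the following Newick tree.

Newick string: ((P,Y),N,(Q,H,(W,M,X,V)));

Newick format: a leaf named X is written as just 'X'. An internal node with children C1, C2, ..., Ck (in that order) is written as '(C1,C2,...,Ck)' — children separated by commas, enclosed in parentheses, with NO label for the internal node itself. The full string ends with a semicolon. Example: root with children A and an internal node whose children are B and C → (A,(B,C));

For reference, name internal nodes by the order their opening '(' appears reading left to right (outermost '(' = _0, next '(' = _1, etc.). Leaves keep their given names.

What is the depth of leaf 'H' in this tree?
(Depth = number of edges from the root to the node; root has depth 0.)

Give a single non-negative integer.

Answer: 2

Derivation:
Newick: ((P,Y),N,(Q,H,(W,M,X,V)));
Naming internals by '(' encounter order: outermost '(' = _0, next = _1, ...
Query node: H
Path from root: _0 -> _2 -> H
Depth of H: 2 (number of edges from root)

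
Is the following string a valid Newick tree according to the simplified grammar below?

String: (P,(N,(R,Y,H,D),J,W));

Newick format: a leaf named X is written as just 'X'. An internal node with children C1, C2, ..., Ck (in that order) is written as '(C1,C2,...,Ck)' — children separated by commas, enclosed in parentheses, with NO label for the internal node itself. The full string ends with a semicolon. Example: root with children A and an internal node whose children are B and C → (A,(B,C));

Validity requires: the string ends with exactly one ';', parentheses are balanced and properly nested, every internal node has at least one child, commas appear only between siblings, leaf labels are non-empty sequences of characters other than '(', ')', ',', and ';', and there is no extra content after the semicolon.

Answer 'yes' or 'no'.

Input: (P,(N,(R,Y,H,D),J,W));
Paren balance: 3 '(' vs 3 ')' OK
Ends with single ';': True
Full parse: OK
Valid: True

Answer: yes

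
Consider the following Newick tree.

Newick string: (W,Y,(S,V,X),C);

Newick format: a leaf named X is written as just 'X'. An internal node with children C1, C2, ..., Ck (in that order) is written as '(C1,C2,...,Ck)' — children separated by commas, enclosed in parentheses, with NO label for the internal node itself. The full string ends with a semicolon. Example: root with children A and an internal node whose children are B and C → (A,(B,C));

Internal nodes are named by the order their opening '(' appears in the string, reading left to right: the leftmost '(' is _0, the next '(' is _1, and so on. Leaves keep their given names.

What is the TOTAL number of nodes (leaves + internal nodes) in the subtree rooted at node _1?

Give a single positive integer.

Newick: (W,Y,(S,V,X),C);
Locate _1: it is the '(' at position 5 (the 2nd '(' reading left to right).
Query: subtree rooted at _1
_1: subtree_size = 1 + 3
  S: subtree_size = 1 + 0
  V: subtree_size = 1 + 0
  X: subtree_size = 1 + 0
Total subtree size of _1: 4

Answer: 4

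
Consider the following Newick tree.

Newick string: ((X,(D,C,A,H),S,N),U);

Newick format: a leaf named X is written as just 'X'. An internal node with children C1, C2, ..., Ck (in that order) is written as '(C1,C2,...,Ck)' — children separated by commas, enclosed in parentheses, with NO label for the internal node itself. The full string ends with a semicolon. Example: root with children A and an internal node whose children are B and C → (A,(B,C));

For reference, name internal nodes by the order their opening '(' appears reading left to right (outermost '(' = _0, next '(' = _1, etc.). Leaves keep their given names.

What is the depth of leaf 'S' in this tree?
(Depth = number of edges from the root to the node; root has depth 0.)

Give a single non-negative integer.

Answer: 2

Derivation:
Newick: ((X,(D,C,A,H),S,N),U);
Naming internals by '(' encounter order: outermost '(' = _0, next = _1, ...
Query node: S
Path from root: _0 -> _1 -> S
Depth of S: 2 (number of edges from root)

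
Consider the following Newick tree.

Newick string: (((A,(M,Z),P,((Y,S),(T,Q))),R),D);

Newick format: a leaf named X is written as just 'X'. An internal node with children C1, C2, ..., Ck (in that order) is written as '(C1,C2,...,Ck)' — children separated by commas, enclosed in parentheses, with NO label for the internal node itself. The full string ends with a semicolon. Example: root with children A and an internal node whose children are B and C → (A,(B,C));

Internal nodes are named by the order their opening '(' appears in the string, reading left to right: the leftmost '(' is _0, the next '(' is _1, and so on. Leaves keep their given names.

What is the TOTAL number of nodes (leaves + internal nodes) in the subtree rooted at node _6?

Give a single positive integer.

Answer: 3

Derivation:
Newick: (((A,(M,Z),P,((Y,S),(T,Q))),R),D);
Locate _6: it is the '(' at position 20 (the 7th '(' reading left to right).
Query: subtree rooted at _6
_6: subtree_size = 1 + 2
  T: subtree_size = 1 + 0
  Q: subtree_size = 1 + 0
Total subtree size of _6: 3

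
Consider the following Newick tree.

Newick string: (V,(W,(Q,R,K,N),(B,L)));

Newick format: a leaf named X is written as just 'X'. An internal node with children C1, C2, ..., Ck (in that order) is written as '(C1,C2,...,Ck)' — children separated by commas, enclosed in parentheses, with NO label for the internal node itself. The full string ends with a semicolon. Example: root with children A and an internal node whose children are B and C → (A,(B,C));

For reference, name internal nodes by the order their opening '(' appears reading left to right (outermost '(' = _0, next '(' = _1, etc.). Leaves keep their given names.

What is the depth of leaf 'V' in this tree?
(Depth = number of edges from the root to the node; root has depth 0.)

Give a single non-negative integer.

Newick: (V,(W,(Q,R,K,N),(B,L)));
Naming internals by '(' encounter order: outermost '(' = _0, next = _1, ...
Query node: V
Path from root: _0 -> V
Depth of V: 1 (number of edges from root)

Answer: 1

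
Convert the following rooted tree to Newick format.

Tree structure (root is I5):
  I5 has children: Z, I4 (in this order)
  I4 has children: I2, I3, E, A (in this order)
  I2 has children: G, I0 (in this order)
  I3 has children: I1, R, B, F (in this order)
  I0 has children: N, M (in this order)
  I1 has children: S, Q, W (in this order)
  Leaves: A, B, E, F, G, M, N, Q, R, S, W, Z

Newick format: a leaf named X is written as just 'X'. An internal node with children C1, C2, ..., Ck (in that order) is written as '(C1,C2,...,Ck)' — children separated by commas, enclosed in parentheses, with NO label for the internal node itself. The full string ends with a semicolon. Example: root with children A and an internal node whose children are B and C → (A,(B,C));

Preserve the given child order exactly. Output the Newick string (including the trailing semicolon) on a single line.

Answer: (Z,((G,(N,M)),((S,Q,W),R,B,F),E,A));

Derivation:
internal I5 with children ['Z', 'I4']
  leaf 'Z' → 'Z'
  internal I4 with children ['I2', 'I3', 'E', 'A']
    internal I2 with children ['G', 'I0']
      leaf 'G' → 'G'
      internal I0 with children ['N', 'M']
        leaf 'N' → 'N'
        leaf 'M' → 'M'
      → '(N,M)'
    → '(G,(N,M))'
    internal I3 with children ['I1', 'R', 'B', 'F']
      internal I1 with children ['S', 'Q', 'W']
        leaf 'S' → 'S'
        leaf 'Q' → 'Q'
        leaf 'W' → 'W'
      → '(S,Q,W)'
      leaf 'R' → 'R'
      leaf 'B' → 'B'
      leaf 'F' → 'F'
    → '((S,Q,W),R,B,F)'
    leaf 'E' → 'E'
    leaf 'A' → 'A'
  → '((G,(N,M)),((S,Q,W),R,B,F),E,A)'
→ '(Z,((G,(N,M)),((S,Q,W),R,B,F),E,A))'
Final: (Z,((G,(N,M)),((S,Q,W),R,B,F),E,A));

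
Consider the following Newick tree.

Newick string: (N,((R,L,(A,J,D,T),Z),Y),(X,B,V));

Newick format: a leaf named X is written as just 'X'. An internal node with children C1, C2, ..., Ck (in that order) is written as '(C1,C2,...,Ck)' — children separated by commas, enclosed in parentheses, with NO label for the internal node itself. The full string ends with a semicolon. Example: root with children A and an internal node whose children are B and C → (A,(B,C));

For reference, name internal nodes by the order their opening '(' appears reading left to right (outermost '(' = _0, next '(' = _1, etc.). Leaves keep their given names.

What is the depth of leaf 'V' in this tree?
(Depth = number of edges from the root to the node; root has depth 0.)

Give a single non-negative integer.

Newick: (N,((R,L,(A,J,D,T),Z),Y),(X,B,V));
Naming internals by '(' encounter order: outermost '(' = _0, next = _1, ...
Query node: V
Path from root: _0 -> _4 -> V
Depth of V: 2 (number of edges from root)

Answer: 2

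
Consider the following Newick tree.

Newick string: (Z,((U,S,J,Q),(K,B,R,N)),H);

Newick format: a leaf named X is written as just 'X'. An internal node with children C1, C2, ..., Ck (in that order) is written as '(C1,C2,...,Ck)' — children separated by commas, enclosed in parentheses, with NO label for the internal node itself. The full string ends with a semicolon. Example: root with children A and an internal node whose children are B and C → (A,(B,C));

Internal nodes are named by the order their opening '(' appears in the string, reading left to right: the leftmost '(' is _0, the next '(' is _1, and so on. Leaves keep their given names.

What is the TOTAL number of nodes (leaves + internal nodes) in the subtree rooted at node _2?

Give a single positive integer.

Answer: 5

Derivation:
Newick: (Z,((U,S,J,Q),(K,B,R,N)),H);
Locate _2: it is the '(' at position 4 (the 3rd '(' reading left to right).
Query: subtree rooted at _2
_2: subtree_size = 1 + 4
  U: subtree_size = 1 + 0
  S: subtree_size = 1 + 0
  J: subtree_size = 1 + 0
  Q: subtree_size = 1 + 0
Total subtree size of _2: 5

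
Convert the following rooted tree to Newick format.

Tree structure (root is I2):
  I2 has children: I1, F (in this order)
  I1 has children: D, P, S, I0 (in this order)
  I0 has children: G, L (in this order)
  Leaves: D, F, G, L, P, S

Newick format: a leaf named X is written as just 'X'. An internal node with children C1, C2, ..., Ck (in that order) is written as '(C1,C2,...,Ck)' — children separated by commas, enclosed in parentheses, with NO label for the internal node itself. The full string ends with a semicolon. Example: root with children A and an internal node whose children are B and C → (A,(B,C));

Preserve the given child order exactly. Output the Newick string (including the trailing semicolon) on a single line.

Answer: ((D,P,S,(G,L)),F);

Derivation:
internal I2 with children ['I1', 'F']
  internal I1 with children ['D', 'P', 'S', 'I0']
    leaf 'D' → 'D'
    leaf 'P' → 'P'
    leaf 'S' → 'S'
    internal I0 with children ['G', 'L']
      leaf 'G' → 'G'
      leaf 'L' → 'L'
    → '(G,L)'
  → '(D,P,S,(G,L))'
  leaf 'F' → 'F'
→ '((D,P,S,(G,L)),F)'
Final: ((D,P,S,(G,L)),F);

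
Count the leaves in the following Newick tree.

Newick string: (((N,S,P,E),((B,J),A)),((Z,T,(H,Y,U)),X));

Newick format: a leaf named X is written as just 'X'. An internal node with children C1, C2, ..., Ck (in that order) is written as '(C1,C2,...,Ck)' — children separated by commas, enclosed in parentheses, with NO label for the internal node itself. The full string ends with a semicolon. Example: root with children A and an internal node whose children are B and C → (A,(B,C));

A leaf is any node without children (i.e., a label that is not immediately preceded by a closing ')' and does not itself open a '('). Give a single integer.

Answer: 13

Derivation:
Newick: (((N,S,P,E),((B,J),A)),((Z,T,(H,Y,U)),X));
Scan left-to-right; a leaf is any maximal label run not followed by '(':
  pos 3: leaf 'N' → count = 1
  pos 5: leaf 'S' → count = 2
  pos 7: leaf 'P' → count = 3
  pos 9: leaf 'E' → count = 4
  pos 14: leaf 'B' → count = 5
  pos 16: leaf 'J' → count = 6
  pos 19: leaf 'A' → count = 7
  pos 25: leaf 'Z' → count = 8
  pos 27: leaf 'T' → count = 9
  pos 30: leaf 'H' → count = 10
  pos 32: leaf 'Y' → count = 11
  pos 34: leaf 'U' → count = 12
  pos 38: leaf 'X' → count = 13
Total leaves: 13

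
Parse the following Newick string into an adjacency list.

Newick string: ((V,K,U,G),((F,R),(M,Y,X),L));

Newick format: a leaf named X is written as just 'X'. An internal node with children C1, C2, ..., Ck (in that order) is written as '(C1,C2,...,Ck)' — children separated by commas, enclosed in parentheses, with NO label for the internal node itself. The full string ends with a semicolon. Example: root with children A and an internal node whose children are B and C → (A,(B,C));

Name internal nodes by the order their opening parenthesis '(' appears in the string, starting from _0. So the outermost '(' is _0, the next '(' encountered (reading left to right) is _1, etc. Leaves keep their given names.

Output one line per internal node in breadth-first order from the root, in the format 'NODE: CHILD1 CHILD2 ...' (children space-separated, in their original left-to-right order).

Answer: _0: _1 _2
_1: V K U G
_2: _3 _4 L
_3: F R
_4: M Y X

Derivation:
Input: ((V,K,U,G),((F,R),(M,Y,X),L));
Scanning left-to-right, naming '(' by encounter order:
  pos 0: '(' -> open internal node _0 (depth 1)
  pos 1: '(' -> open internal node _1 (depth 2)
  pos 9: ')' -> close internal node _1 (now at depth 1)
  pos 11: '(' -> open internal node _2 (depth 2)
  pos 12: '(' -> open internal node _3 (depth 3)
  pos 16: ')' -> close internal node _3 (now at depth 2)
  pos 18: '(' -> open internal node _4 (depth 3)
  pos 24: ')' -> close internal node _4 (now at depth 2)
  pos 27: ')' -> close internal node _2 (now at depth 1)
  pos 28: ')' -> close internal node _0 (now at depth 0)
Total internal nodes: 5
BFS adjacency from root:
  _0: _1 _2
  _1: V K U G
  _2: _3 _4 L
  _3: F R
  _4: M Y X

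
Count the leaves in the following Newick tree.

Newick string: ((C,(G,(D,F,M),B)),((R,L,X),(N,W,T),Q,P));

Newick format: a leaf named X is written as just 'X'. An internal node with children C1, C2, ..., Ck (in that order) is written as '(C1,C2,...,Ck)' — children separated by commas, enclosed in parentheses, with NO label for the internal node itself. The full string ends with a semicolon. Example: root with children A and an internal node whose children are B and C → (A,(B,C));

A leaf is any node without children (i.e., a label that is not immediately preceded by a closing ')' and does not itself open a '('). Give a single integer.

Answer: 14

Derivation:
Newick: ((C,(G,(D,F,M),B)),((R,L,X),(N,W,T),Q,P));
Scan left-to-right; a leaf is any maximal label run not followed by '(':
  pos 2: leaf 'C' → count = 1
  pos 5: leaf 'G' → count = 2
  pos 8: leaf 'D' → count = 3
  pos 10: leaf 'F' → count = 4
  pos 12: leaf 'M' → count = 5
  pos 15: leaf 'B' → count = 6
  pos 21: leaf 'R' → count = 7
  pos 23: leaf 'L' → count = 8
  pos 25: leaf 'X' → count = 9
  pos 29: leaf 'N' → count = 10
  pos 31: leaf 'W' → count = 11
  pos 33: leaf 'T' → count = 12
  pos 36: leaf 'Q' → count = 13
  pos 38: leaf 'P' → count = 14
Total leaves: 14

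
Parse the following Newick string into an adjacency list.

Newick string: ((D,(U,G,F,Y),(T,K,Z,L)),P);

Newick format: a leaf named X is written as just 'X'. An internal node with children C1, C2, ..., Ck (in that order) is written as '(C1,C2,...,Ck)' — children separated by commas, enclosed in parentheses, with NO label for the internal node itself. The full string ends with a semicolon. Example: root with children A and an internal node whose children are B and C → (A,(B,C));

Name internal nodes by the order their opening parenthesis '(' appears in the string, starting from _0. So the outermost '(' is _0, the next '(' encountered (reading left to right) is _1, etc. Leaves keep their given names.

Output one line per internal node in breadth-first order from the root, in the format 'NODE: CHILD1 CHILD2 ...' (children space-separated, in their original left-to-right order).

Answer: _0: _1 P
_1: D _2 _3
_2: U G F Y
_3: T K Z L

Derivation:
Input: ((D,(U,G,F,Y),(T,K,Z,L)),P);
Scanning left-to-right, naming '(' by encounter order:
  pos 0: '(' -> open internal node _0 (depth 1)
  pos 1: '(' -> open internal node _1 (depth 2)
  pos 4: '(' -> open internal node _2 (depth 3)
  pos 12: ')' -> close internal node _2 (now at depth 2)
  pos 14: '(' -> open internal node _3 (depth 3)
  pos 22: ')' -> close internal node _3 (now at depth 2)
  pos 23: ')' -> close internal node _1 (now at depth 1)
  pos 26: ')' -> close internal node _0 (now at depth 0)
Total internal nodes: 4
BFS adjacency from root:
  _0: _1 P
  _1: D _2 _3
  _2: U G F Y
  _3: T K Z L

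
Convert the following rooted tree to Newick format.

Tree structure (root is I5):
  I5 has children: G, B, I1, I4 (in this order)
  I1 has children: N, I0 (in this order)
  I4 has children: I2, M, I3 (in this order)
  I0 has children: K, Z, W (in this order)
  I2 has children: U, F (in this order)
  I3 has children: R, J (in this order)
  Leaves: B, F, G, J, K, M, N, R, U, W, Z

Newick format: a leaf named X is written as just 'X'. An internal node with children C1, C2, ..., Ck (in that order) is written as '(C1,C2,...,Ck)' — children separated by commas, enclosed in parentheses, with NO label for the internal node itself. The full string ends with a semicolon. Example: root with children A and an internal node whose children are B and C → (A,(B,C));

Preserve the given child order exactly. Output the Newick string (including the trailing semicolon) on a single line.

internal I5 with children ['G', 'B', 'I1', 'I4']
  leaf 'G' → 'G'
  leaf 'B' → 'B'
  internal I1 with children ['N', 'I0']
    leaf 'N' → 'N'
    internal I0 with children ['K', 'Z', 'W']
      leaf 'K' → 'K'
      leaf 'Z' → 'Z'
      leaf 'W' → 'W'
    → '(K,Z,W)'
  → '(N,(K,Z,W))'
  internal I4 with children ['I2', 'M', 'I3']
    internal I2 with children ['U', 'F']
      leaf 'U' → 'U'
      leaf 'F' → 'F'
    → '(U,F)'
    leaf 'M' → 'M'
    internal I3 with children ['R', 'J']
      leaf 'R' → 'R'
      leaf 'J' → 'J'
    → '(R,J)'
  → '((U,F),M,(R,J))'
→ '(G,B,(N,(K,Z,W)),((U,F),M,(R,J)))'
Final: (G,B,(N,(K,Z,W)),((U,F),M,(R,J)));

Answer: (G,B,(N,(K,Z,W)),((U,F),M,(R,J)));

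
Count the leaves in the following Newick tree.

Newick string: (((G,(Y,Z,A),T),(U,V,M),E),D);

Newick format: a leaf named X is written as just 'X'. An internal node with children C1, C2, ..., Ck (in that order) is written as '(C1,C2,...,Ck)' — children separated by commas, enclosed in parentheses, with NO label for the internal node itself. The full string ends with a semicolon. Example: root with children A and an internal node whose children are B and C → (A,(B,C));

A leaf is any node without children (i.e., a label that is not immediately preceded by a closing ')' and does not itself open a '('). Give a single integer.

Answer: 10

Derivation:
Newick: (((G,(Y,Z,A),T),(U,V,M),E),D);
Scan left-to-right; a leaf is any maximal label run not followed by '(':
  pos 3: leaf 'G' → count = 1
  pos 6: leaf 'Y' → count = 2
  pos 8: leaf 'Z' → count = 3
  pos 10: leaf 'A' → count = 4
  pos 13: leaf 'T' → count = 5
  pos 17: leaf 'U' → count = 6
  pos 19: leaf 'V' → count = 7
  pos 21: leaf 'M' → count = 8
  pos 24: leaf 'E' → count = 9
  pos 27: leaf 'D' → count = 10
Total leaves: 10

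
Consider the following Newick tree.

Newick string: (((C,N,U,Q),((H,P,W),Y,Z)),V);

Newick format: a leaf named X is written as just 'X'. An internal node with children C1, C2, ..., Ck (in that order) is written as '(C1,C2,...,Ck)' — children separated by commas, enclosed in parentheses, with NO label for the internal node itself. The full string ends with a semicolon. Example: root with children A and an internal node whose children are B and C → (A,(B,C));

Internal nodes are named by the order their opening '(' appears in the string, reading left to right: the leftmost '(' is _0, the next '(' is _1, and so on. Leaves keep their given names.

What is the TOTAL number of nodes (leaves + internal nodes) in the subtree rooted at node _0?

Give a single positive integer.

Answer: 15

Derivation:
Newick: (((C,N,U,Q),((H,P,W),Y,Z)),V);
Locate _0: it is the '(' at position 0 (the 1st '(' reading left to right).
Query: subtree rooted at _0
_0: subtree_size = 1 + 14
  _1: subtree_size = 1 + 12
    _2: subtree_size = 1 + 4
      C: subtree_size = 1 + 0
      N: subtree_size = 1 + 0
      U: subtree_size = 1 + 0
      Q: subtree_size = 1 + 0
    _3: subtree_size = 1 + 6
      _4: subtree_size = 1 + 3
        H: subtree_size = 1 + 0
        P: subtree_size = 1 + 0
        W: subtree_size = 1 + 0
      Y: subtree_size = 1 + 0
      Z: subtree_size = 1 + 0
  V: subtree_size = 1 + 0
Total subtree size of _0: 15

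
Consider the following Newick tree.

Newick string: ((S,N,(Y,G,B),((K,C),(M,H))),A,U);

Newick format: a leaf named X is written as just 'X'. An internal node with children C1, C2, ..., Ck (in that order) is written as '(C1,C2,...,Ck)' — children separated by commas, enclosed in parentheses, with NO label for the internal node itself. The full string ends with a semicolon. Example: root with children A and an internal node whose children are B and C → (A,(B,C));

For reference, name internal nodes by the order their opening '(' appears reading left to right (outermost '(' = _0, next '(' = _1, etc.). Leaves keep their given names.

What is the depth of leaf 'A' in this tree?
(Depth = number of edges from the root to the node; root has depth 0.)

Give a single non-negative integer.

Newick: ((S,N,(Y,G,B),((K,C),(M,H))),A,U);
Naming internals by '(' encounter order: outermost '(' = _0, next = _1, ...
Query node: A
Path from root: _0 -> A
Depth of A: 1 (number of edges from root)

Answer: 1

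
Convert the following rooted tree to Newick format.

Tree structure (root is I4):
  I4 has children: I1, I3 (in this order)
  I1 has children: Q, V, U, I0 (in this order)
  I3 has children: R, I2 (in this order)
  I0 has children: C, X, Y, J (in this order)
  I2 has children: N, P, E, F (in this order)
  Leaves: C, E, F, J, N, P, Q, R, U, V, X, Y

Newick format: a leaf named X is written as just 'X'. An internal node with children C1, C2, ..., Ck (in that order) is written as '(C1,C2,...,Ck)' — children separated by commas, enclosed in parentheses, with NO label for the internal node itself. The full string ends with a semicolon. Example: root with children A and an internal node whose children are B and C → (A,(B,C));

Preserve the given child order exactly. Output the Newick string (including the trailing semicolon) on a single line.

Answer: ((Q,V,U,(C,X,Y,J)),(R,(N,P,E,F)));

Derivation:
internal I4 with children ['I1', 'I3']
  internal I1 with children ['Q', 'V', 'U', 'I0']
    leaf 'Q' → 'Q'
    leaf 'V' → 'V'
    leaf 'U' → 'U'
    internal I0 with children ['C', 'X', 'Y', 'J']
      leaf 'C' → 'C'
      leaf 'X' → 'X'
      leaf 'Y' → 'Y'
      leaf 'J' → 'J'
    → '(C,X,Y,J)'
  → '(Q,V,U,(C,X,Y,J))'
  internal I3 with children ['R', 'I2']
    leaf 'R' → 'R'
    internal I2 with children ['N', 'P', 'E', 'F']
      leaf 'N' → 'N'
      leaf 'P' → 'P'
      leaf 'E' → 'E'
      leaf 'F' → 'F'
    → '(N,P,E,F)'
  → '(R,(N,P,E,F))'
→ '((Q,V,U,(C,X,Y,J)),(R,(N,P,E,F)))'
Final: ((Q,V,U,(C,X,Y,J)),(R,(N,P,E,F)));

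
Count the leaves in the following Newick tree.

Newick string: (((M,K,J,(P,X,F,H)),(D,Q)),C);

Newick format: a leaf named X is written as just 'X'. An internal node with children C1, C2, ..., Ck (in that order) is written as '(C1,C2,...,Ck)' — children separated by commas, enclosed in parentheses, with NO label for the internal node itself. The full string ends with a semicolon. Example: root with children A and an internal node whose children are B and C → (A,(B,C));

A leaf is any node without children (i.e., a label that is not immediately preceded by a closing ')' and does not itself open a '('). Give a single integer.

Newick: (((M,K,J,(P,X,F,H)),(D,Q)),C);
Scan left-to-right; a leaf is any maximal label run not followed by '(':
  pos 3: leaf 'M' → count = 1
  pos 5: leaf 'K' → count = 2
  pos 7: leaf 'J' → count = 3
  pos 10: leaf 'P' → count = 4
  pos 12: leaf 'X' → count = 5
  pos 14: leaf 'F' → count = 6
  pos 16: leaf 'H' → count = 7
  pos 21: leaf 'D' → count = 8
  pos 23: leaf 'Q' → count = 9
  pos 27: leaf 'C' → count = 10
Total leaves: 10

Answer: 10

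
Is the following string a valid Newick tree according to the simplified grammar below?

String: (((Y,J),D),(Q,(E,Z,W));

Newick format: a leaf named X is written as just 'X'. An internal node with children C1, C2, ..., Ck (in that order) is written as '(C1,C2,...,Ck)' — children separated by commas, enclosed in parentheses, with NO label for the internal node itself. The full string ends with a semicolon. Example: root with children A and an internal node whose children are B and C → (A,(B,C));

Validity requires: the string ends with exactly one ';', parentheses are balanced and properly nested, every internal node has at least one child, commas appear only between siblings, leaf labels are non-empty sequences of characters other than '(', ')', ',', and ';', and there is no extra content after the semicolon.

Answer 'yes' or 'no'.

Answer: no

Derivation:
Input: (((Y,J),D),(Q,(E,Z,W));
Paren balance: 5 '(' vs 4 ')' MISMATCH
Ends with single ';': True
Full parse: FAILS (expected , or ) at pos 22)
Valid: False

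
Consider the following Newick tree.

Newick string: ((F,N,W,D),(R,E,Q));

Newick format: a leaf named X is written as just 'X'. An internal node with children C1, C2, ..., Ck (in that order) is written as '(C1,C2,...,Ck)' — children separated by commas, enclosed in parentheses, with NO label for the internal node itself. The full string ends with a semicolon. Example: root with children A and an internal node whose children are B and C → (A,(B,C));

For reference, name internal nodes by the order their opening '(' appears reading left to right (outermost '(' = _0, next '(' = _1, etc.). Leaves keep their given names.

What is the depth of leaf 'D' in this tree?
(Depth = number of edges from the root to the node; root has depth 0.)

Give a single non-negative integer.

Newick: ((F,N,W,D),(R,E,Q));
Naming internals by '(' encounter order: outermost '(' = _0, next = _1, ...
Query node: D
Path from root: _0 -> _1 -> D
Depth of D: 2 (number of edges from root)

Answer: 2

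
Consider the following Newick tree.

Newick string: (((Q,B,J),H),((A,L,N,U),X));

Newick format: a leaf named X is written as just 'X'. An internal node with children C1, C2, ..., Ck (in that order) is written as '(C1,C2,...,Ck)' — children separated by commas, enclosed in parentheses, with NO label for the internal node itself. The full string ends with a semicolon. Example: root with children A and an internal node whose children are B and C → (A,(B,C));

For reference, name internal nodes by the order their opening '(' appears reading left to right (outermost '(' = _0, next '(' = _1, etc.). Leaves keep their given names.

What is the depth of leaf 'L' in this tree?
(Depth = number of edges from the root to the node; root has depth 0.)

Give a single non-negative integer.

Newick: (((Q,B,J),H),((A,L,N,U),X));
Naming internals by '(' encounter order: outermost '(' = _0, next = _1, ...
Query node: L
Path from root: _0 -> _3 -> _4 -> L
Depth of L: 3 (number of edges from root)

Answer: 3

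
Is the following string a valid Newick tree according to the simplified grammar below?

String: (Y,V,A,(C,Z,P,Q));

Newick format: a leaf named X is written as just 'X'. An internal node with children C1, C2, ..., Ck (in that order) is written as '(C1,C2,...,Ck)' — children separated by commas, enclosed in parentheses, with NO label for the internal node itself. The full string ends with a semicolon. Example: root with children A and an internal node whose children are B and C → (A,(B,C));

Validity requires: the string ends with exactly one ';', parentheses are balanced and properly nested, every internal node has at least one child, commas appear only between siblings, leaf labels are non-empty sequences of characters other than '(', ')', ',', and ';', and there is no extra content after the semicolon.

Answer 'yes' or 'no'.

Input: (Y,V,A,(C,Z,P,Q));
Paren balance: 2 '(' vs 2 ')' OK
Ends with single ';': True
Full parse: OK
Valid: True

Answer: yes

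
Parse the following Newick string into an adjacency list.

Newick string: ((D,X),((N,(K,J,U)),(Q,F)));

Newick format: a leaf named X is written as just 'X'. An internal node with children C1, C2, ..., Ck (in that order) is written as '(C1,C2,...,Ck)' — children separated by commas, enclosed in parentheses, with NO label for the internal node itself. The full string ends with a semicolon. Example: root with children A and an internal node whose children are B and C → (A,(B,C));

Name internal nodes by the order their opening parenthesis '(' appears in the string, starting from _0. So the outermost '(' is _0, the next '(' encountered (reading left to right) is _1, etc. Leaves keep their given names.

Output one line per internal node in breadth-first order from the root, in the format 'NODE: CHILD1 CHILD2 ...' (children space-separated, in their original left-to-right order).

Input: ((D,X),((N,(K,J,U)),(Q,F)));
Scanning left-to-right, naming '(' by encounter order:
  pos 0: '(' -> open internal node _0 (depth 1)
  pos 1: '(' -> open internal node _1 (depth 2)
  pos 5: ')' -> close internal node _1 (now at depth 1)
  pos 7: '(' -> open internal node _2 (depth 2)
  pos 8: '(' -> open internal node _3 (depth 3)
  pos 11: '(' -> open internal node _4 (depth 4)
  pos 17: ')' -> close internal node _4 (now at depth 3)
  pos 18: ')' -> close internal node _3 (now at depth 2)
  pos 20: '(' -> open internal node _5 (depth 3)
  pos 24: ')' -> close internal node _5 (now at depth 2)
  pos 25: ')' -> close internal node _2 (now at depth 1)
  pos 26: ')' -> close internal node _0 (now at depth 0)
Total internal nodes: 6
BFS adjacency from root:
  _0: _1 _2
  _1: D X
  _2: _3 _5
  _3: N _4
  _5: Q F
  _4: K J U

Answer: _0: _1 _2
_1: D X
_2: _3 _5
_3: N _4
_5: Q F
_4: K J U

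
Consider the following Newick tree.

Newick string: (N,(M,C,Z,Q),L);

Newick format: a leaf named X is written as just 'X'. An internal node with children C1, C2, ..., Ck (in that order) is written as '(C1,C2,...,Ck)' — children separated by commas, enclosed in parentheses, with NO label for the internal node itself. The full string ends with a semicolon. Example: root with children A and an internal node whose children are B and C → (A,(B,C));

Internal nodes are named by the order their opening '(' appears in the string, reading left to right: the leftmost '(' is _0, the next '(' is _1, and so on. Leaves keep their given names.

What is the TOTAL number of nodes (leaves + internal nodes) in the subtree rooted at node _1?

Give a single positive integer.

Newick: (N,(M,C,Z,Q),L);
Locate _1: it is the '(' at position 3 (the 2nd '(' reading left to right).
Query: subtree rooted at _1
_1: subtree_size = 1 + 4
  M: subtree_size = 1 + 0
  C: subtree_size = 1 + 0
  Z: subtree_size = 1 + 0
  Q: subtree_size = 1 + 0
Total subtree size of _1: 5

Answer: 5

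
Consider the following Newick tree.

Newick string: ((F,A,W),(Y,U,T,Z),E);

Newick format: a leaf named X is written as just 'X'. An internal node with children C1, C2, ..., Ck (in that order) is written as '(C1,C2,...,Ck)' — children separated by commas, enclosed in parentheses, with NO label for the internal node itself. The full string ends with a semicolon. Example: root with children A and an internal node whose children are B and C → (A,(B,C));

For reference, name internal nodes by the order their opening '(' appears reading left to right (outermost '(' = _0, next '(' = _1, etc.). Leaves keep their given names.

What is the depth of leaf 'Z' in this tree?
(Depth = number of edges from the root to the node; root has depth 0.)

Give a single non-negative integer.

Answer: 2

Derivation:
Newick: ((F,A,W),(Y,U,T,Z),E);
Naming internals by '(' encounter order: outermost '(' = _0, next = _1, ...
Query node: Z
Path from root: _0 -> _2 -> Z
Depth of Z: 2 (number of edges from root)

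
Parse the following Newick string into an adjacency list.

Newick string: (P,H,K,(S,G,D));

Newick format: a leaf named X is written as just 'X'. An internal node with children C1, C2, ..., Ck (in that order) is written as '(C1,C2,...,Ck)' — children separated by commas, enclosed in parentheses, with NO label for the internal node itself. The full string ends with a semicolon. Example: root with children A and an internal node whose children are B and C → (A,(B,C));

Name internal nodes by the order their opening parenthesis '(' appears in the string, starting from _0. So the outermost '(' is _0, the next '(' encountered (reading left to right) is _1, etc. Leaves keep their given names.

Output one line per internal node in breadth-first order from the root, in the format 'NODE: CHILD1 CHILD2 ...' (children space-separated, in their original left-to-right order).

Input: (P,H,K,(S,G,D));
Scanning left-to-right, naming '(' by encounter order:
  pos 0: '(' -> open internal node _0 (depth 1)
  pos 7: '(' -> open internal node _1 (depth 2)
  pos 13: ')' -> close internal node _1 (now at depth 1)
  pos 14: ')' -> close internal node _0 (now at depth 0)
Total internal nodes: 2
BFS adjacency from root:
  _0: P H K _1
  _1: S G D

Answer: _0: P H K _1
_1: S G D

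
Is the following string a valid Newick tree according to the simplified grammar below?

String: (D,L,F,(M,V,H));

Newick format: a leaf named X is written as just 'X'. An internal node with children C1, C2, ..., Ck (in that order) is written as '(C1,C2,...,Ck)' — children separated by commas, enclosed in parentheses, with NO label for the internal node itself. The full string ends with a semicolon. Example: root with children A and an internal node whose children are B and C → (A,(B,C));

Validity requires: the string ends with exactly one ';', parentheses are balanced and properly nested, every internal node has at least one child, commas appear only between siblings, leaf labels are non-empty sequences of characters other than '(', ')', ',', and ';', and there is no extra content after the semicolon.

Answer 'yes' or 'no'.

Answer: yes

Derivation:
Input: (D,L,F,(M,V,H));
Paren balance: 2 '(' vs 2 ')' OK
Ends with single ';': True
Full parse: OK
Valid: True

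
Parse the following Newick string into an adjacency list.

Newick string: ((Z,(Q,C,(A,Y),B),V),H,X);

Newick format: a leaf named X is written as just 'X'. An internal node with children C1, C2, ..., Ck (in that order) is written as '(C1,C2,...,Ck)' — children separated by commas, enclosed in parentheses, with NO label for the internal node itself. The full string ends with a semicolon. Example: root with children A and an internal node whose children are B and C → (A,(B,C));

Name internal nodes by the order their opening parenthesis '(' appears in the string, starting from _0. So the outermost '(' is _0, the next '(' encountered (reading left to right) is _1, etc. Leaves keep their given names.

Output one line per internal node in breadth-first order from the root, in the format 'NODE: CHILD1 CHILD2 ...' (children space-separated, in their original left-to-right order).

Input: ((Z,(Q,C,(A,Y),B),V),H,X);
Scanning left-to-right, naming '(' by encounter order:
  pos 0: '(' -> open internal node _0 (depth 1)
  pos 1: '(' -> open internal node _1 (depth 2)
  pos 4: '(' -> open internal node _2 (depth 3)
  pos 9: '(' -> open internal node _3 (depth 4)
  pos 13: ')' -> close internal node _3 (now at depth 3)
  pos 16: ')' -> close internal node _2 (now at depth 2)
  pos 19: ')' -> close internal node _1 (now at depth 1)
  pos 24: ')' -> close internal node _0 (now at depth 0)
Total internal nodes: 4
BFS adjacency from root:
  _0: _1 H X
  _1: Z _2 V
  _2: Q C _3 B
  _3: A Y

Answer: _0: _1 H X
_1: Z _2 V
_2: Q C _3 B
_3: A Y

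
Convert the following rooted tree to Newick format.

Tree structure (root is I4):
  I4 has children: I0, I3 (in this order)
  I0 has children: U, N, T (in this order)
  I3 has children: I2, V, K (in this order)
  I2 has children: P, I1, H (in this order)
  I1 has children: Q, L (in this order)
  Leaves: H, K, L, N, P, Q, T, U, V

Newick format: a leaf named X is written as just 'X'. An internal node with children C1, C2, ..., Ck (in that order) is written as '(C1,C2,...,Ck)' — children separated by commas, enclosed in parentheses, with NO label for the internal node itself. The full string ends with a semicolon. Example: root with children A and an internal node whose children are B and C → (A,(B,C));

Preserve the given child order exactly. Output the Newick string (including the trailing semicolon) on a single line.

Answer: ((U,N,T),((P,(Q,L),H),V,K));

Derivation:
internal I4 with children ['I0', 'I3']
  internal I0 with children ['U', 'N', 'T']
    leaf 'U' → 'U'
    leaf 'N' → 'N'
    leaf 'T' → 'T'
  → '(U,N,T)'
  internal I3 with children ['I2', 'V', 'K']
    internal I2 with children ['P', 'I1', 'H']
      leaf 'P' → 'P'
      internal I1 with children ['Q', 'L']
        leaf 'Q' → 'Q'
        leaf 'L' → 'L'
      → '(Q,L)'
      leaf 'H' → 'H'
    → '(P,(Q,L),H)'
    leaf 'V' → 'V'
    leaf 'K' → 'K'
  → '((P,(Q,L),H),V,K)'
→ '((U,N,T),((P,(Q,L),H),V,K))'
Final: ((U,N,T),((P,(Q,L),H),V,K));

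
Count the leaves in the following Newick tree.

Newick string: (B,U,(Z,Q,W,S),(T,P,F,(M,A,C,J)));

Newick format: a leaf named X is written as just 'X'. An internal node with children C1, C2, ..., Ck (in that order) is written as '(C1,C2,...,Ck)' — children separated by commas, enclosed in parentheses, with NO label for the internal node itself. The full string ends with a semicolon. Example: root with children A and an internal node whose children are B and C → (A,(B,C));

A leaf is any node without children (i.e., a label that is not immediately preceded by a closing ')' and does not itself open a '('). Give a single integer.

Newick: (B,U,(Z,Q,W,S),(T,P,F,(M,A,C,J)));
Scan left-to-right; a leaf is any maximal label run not followed by '(':
  pos 1: leaf 'B' → count = 1
  pos 3: leaf 'U' → count = 2
  pos 6: leaf 'Z' → count = 3
  pos 8: leaf 'Q' → count = 4
  pos 10: leaf 'W' → count = 5
  pos 12: leaf 'S' → count = 6
  pos 16: leaf 'T' → count = 7
  pos 18: leaf 'P' → count = 8
  pos 20: leaf 'F' → count = 9
  pos 23: leaf 'M' → count = 10
  pos 25: leaf 'A' → count = 11
  pos 27: leaf 'C' → count = 12
  pos 29: leaf 'J' → count = 13
Total leaves: 13

Answer: 13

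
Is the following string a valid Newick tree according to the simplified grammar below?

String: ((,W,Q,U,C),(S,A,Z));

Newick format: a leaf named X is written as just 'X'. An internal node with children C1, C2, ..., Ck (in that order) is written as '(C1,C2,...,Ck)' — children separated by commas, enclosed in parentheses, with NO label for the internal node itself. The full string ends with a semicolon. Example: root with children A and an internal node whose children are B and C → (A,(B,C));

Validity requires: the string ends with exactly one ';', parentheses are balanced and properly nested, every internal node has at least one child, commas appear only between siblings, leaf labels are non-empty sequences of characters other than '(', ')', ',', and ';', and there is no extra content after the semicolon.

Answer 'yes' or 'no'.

Answer: no

Derivation:
Input: ((,W,Q,U,C),(S,A,Z));
Paren balance: 3 '(' vs 3 ')' OK
Ends with single ';': True
Full parse: FAILS (empty leaf label at pos 2)
Valid: False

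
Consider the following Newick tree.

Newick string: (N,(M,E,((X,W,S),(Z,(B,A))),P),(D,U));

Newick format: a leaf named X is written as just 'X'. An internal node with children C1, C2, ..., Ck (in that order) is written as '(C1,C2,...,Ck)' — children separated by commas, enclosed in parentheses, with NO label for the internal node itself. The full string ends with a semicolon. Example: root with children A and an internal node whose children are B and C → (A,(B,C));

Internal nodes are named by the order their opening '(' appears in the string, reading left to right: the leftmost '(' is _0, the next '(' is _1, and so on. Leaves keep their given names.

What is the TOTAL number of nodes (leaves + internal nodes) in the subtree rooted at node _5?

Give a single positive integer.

Answer: 3

Derivation:
Newick: (N,(M,E,((X,W,S),(Z,(B,A))),P),(D,U));
Locate _5: it is the '(' at position 20 (the 6th '(' reading left to right).
Query: subtree rooted at _5
_5: subtree_size = 1 + 2
  B: subtree_size = 1 + 0
  A: subtree_size = 1 + 0
Total subtree size of _5: 3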